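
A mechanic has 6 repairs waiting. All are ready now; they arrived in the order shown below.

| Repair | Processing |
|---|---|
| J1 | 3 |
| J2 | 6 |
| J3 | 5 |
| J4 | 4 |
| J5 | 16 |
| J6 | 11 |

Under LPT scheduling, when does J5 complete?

16

LPT (decreasing processing time): J5 J6 J2 J3 J4 J1.
J5: 0→16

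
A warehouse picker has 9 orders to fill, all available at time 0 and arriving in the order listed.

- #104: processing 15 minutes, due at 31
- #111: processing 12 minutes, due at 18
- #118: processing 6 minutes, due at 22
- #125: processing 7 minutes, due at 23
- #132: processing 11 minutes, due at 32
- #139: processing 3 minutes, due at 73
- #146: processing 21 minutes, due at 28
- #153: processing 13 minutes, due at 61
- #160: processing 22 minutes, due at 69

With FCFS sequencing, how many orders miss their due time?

FIFO (arrival order): #104 #111 #118 #125 #132 #139 #146 #153 #160.
#104: 0→15, due 31, tardiness 0
#111: 15→27, due 18, tardiness 9
#118: 27→33, due 22, tardiness 11
#125: 33→40, due 23, tardiness 17
#132: 40→51, due 32, tardiness 19
#139: 51→54, due 73, tardiness 0
#146: 54→75, due 28, tardiness 47
#153: 75→88, due 61, tardiness 27
#160: 88→110, due 69, tardiness 41
Late orders: 7.

7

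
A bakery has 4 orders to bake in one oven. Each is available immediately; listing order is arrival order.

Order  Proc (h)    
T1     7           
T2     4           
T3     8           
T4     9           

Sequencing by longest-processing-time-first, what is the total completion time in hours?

LPT (decreasing processing time): T4 T3 T1 T2.
T4: 0→9
T3: 9→17
T1: 17→24
T2: 24→28
Sum = 9+17+24+28 = 78.

78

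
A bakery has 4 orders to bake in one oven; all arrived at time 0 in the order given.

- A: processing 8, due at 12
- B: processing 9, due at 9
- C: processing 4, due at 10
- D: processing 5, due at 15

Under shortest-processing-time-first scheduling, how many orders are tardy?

SPT (increasing processing time): C D A B.
C: 0→4, due 10, tardiness 0
D: 4→9, due 15, tardiness 0
A: 9→17, due 12, tardiness 5
B: 17→26, due 9, tardiness 17
Late orders: 2.

2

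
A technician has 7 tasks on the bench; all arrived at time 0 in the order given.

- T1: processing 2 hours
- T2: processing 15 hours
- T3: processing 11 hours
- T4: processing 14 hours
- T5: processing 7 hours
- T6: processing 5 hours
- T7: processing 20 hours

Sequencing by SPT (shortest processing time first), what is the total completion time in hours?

SPT (increasing processing time): T1 T6 T5 T3 T4 T2 T7.
T1: 0→2
T6: 2→7
T5: 7→14
T3: 14→25
T4: 25→39
T2: 39→54
T7: 54→74
Sum = 2+7+14+25+39+54+74 = 215.

215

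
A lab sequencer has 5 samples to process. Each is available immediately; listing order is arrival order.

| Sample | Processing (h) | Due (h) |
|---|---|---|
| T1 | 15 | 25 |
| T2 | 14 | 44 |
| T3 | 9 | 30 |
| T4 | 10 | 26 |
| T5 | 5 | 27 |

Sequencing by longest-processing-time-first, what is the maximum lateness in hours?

LPT (decreasing processing time): T1 T2 T4 T3 T5.
T1: 0→15, due 25, lateness -10
T2: 15→29, due 44, lateness -15
T4: 29→39, due 26, lateness 13
T3: 39→48, due 30, lateness 18
T5: 48→53, due 27, lateness 26
Maximum = 26.

26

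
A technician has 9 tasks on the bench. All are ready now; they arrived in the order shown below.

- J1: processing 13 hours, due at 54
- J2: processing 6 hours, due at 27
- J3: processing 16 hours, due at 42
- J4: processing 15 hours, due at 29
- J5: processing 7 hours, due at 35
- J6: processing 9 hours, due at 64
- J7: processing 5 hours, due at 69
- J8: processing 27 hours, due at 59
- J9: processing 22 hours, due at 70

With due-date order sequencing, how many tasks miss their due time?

6

EDD (increasing due date): J2 J4 J5 J3 J1 J8 J6 J7 J9.
J2: 0→6, due 27, tardiness 0
J4: 6→21, due 29, tardiness 0
J5: 21→28, due 35, tardiness 0
J3: 28→44, due 42, tardiness 2
J1: 44→57, due 54, tardiness 3
J8: 57→84, due 59, tardiness 25
J6: 84→93, due 64, tardiness 29
J7: 93→98, due 69, tardiness 29
J9: 98→120, due 70, tardiness 50
Late tasks: 6.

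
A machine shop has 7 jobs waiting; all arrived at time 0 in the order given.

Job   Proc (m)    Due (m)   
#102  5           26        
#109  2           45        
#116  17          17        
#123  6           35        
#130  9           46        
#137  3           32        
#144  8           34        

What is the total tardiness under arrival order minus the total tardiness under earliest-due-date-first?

25

FIFO (arrival order): #102 #109 #116 #123 #130 #137 #144.
#102: 0→5, due 26, tardiness 0
#109: 5→7, due 45, tardiness 0
#116: 7→24, due 17, tardiness 7
#123: 24→30, due 35, tardiness 0
#130: 30→39, due 46, tardiness 0
#137: 39→42, due 32, tardiness 10
#144: 42→50, due 34, tardiness 16
Sum = 0+0+7+0+0+10+16 = 33.
EDD (increasing due date): #116 #102 #137 #144 #123 #109 #130.
#116: 0→17, due 17, tardiness 0
#102: 17→22, due 26, tardiness 0
#137: 22→25, due 32, tardiness 0
#144: 25→33, due 34, tardiness 0
#123: 33→39, due 35, tardiness 4
#109: 39→41, due 45, tardiness 0
#130: 41→50, due 46, tardiness 4
Sum = 0+0+0+0+4+0+4 = 8.
Difference = 33 − 8 = 25.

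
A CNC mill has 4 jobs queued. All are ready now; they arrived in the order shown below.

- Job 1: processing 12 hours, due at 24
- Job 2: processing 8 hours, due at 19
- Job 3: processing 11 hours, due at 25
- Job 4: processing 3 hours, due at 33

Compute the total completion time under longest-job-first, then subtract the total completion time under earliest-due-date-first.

7

LPT (decreasing processing time): Job 1 Job 3 Job 2 Job 4.
Job 1: 0→12
Job 3: 12→23
Job 2: 23→31
Job 4: 31→34
Sum = 12+23+31+34 = 100.
EDD (increasing due date): Job 2 Job 1 Job 3 Job 4.
Job 2: 0→8
Job 1: 8→20
Job 3: 20→31
Job 4: 31→34
Sum = 8+20+31+34 = 93.
Difference = 100 − 93 = 7.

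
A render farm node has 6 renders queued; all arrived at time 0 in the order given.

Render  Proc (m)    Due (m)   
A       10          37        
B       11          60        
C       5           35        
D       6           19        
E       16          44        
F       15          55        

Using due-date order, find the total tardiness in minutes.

EDD (increasing due date): D C A E F B.
D: 0→6, due 19, tardiness 0
C: 6→11, due 35, tardiness 0
A: 11→21, due 37, tardiness 0
E: 21→37, due 44, tardiness 0
F: 37→52, due 55, tardiness 0
B: 52→63, due 60, tardiness 3
Sum = 0+0+0+0+0+3 = 3.

3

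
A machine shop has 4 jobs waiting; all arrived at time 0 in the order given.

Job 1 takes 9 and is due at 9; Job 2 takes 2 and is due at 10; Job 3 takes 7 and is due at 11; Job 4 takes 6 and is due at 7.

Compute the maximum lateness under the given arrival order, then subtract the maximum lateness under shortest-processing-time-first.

2

FIFO (arrival order): Job 1 Job 2 Job 3 Job 4.
Job 1: 0→9, due 9, lateness 0
Job 2: 9→11, due 10, lateness 1
Job 3: 11→18, due 11, lateness 7
Job 4: 18→24, due 7, lateness 17
Maximum = 17.
SPT (increasing processing time): Job 2 Job 4 Job 3 Job 1.
Job 2: 0→2, due 10, lateness -8
Job 4: 2→8, due 7, lateness 1
Job 3: 8→15, due 11, lateness 4
Job 1: 15→24, due 9, lateness 15
Maximum = 15.
Difference = 17 − 15 = 2.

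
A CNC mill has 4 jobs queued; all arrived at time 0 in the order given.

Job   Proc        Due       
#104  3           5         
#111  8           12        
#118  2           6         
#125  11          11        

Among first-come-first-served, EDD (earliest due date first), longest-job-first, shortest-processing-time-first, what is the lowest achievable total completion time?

44

FIFO (arrival order): #104 #111 #118 #125.
#104: 0→3
#111: 3→11
#118: 11→13
#125: 13→24
Sum = 3+11+13+24 = 51.
EDD (increasing due date): #104 #118 #125 #111.
#104: 0→3
#118: 3→5
#125: 5→16
#111: 16→24
Sum = 3+5+16+24 = 48.
LPT (decreasing processing time): #125 #111 #104 #118.
#125: 0→11
#111: 11→19
#104: 19→22
#118: 22→24
Sum = 11+19+22+24 = 76.
SPT (increasing processing time): #118 #104 #111 #125.
#118: 0→2
#104: 2→5
#111: 5→13
#125: 13→24
Sum = 2+5+13+24 = 44.
FIFO 51, EDD 48, LPT 76, SPT 44 → minimum 44.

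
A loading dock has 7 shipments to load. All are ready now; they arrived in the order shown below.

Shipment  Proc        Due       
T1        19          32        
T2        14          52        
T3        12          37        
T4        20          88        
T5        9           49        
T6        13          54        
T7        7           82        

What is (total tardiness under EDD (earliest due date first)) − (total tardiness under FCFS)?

-57

EDD (increasing due date): T1 T3 T5 T2 T6 T7 T4.
T1: 0→19, due 32, tardiness 0
T3: 19→31, due 37, tardiness 0
T5: 31→40, due 49, tardiness 0
T2: 40→54, due 52, tardiness 2
T6: 54→67, due 54, tardiness 13
T7: 67→74, due 82, tardiness 0
T4: 74→94, due 88, tardiness 6
Sum = 0+0+0+2+13+0+6 = 21.
FIFO (arrival order): T1 T2 T3 T4 T5 T6 T7.
T1: 0→19, due 32, tardiness 0
T2: 19→33, due 52, tardiness 0
T3: 33→45, due 37, tardiness 8
T4: 45→65, due 88, tardiness 0
T5: 65→74, due 49, tardiness 25
T6: 74→87, due 54, tardiness 33
T7: 87→94, due 82, tardiness 12
Sum = 0+0+8+0+25+33+12 = 78.
Difference = 21 − 78 = -57.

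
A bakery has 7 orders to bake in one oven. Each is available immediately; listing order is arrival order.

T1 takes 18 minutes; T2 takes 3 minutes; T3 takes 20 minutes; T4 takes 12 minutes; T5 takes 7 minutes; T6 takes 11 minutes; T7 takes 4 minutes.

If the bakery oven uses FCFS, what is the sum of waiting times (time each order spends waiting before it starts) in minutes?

FIFO (arrival order): T1 T2 T3 T4 T5 T6 T7.
T1: waits 0, runs 0→18
T2: waits 18, runs 18→21
T3: waits 21, runs 21→41
T4: waits 41, runs 41→53
T5: waits 53, runs 53→60
T6: waits 60, runs 60→71
T7: waits 71, runs 71→75
Sum = 0+18+21+41+53+60+71 = 264.

264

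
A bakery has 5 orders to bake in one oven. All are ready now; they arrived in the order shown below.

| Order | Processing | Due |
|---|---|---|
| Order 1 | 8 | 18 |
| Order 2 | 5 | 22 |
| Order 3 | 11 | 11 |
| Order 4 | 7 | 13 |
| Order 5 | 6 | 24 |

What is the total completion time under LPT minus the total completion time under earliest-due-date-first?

LPT (decreasing processing time): Order 3 Order 1 Order 4 Order 5 Order 2.
Order 3: 0→11
Order 1: 11→19
Order 4: 19→26
Order 5: 26→32
Order 2: 32→37
Sum = 11+19+26+32+37 = 125.
EDD (increasing due date): Order 3 Order 4 Order 1 Order 2 Order 5.
Order 3: 0→11
Order 4: 11→18
Order 1: 18→26
Order 2: 26→31
Order 5: 31→37
Sum = 11+18+26+31+37 = 123.
Difference = 125 − 123 = 2.

2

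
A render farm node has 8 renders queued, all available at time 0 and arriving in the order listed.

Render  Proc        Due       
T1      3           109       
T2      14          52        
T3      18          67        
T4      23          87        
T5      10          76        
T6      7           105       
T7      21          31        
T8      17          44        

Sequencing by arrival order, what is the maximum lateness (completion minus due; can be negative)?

69

FIFO (arrival order): T1 T2 T3 T4 T5 T6 T7 T8.
T1: 0→3, due 109, lateness -106
T2: 3→17, due 52, lateness -35
T3: 17→35, due 67, lateness -32
T4: 35→58, due 87, lateness -29
T5: 58→68, due 76, lateness -8
T6: 68→75, due 105, lateness -30
T7: 75→96, due 31, lateness 65
T8: 96→113, due 44, lateness 69
Maximum = 69.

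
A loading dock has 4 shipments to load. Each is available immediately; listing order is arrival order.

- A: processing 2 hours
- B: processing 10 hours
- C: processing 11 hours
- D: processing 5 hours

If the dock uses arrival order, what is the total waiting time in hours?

FIFO (arrival order): A B C D.
A: waits 0, runs 0→2
B: waits 2, runs 2→12
C: waits 12, runs 12→23
D: waits 23, runs 23→28
Sum = 0+2+12+23 = 37.

37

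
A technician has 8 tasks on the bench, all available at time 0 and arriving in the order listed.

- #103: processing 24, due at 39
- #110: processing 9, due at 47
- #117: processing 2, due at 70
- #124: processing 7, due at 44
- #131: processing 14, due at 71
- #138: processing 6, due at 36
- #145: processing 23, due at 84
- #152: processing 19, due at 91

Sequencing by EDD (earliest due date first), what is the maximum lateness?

EDD (increasing due date): #138 #103 #124 #110 #117 #131 #145 #152.
#138: 0→6, due 36, lateness -30
#103: 6→30, due 39, lateness -9
#124: 30→37, due 44, lateness -7
#110: 37→46, due 47, lateness -1
#117: 46→48, due 70, lateness -22
#131: 48→62, due 71, lateness -9
#145: 62→85, due 84, lateness 1
#152: 85→104, due 91, lateness 13
Maximum = 13.

13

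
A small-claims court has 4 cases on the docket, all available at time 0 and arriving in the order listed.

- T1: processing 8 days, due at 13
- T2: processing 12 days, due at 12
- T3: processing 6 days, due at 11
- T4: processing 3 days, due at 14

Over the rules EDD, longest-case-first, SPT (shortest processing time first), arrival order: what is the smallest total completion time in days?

58

EDD (increasing due date): T3 T2 T1 T4.
T3: 0→6
T2: 6→18
T1: 18→26
T4: 26→29
Sum = 6+18+26+29 = 79.
LPT (decreasing processing time): T2 T1 T3 T4.
T2: 0→12
T1: 12→20
T3: 20→26
T4: 26→29
Sum = 12+20+26+29 = 87.
SPT (increasing processing time): T4 T3 T1 T2.
T4: 0→3
T3: 3→9
T1: 9→17
T2: 17→29
Sum = 3+9+17+29 = 58.
FIFO (arrival order): T1 T2 T3 T4.
T1: 0→8
T2: 8→20
T3: 20→26
T4: 26→29
Sum = 8+20+26+29 = 83.
EDD 79, LPT 87, SPT 58, FIFO 83 → minimum 58.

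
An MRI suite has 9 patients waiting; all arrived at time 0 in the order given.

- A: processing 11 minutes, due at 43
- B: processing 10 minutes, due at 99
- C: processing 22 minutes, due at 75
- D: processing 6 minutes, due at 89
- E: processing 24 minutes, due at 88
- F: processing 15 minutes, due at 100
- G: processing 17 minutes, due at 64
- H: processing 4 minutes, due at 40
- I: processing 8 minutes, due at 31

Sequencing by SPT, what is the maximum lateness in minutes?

SPT (increasing processing time): H D I B A F G C E.
H: 0→4, due 40, lateness -36
D: 4→10, due 89, lateness -79
I: 10→18, due 31, lateness -13
B: 18→28, due 99, lateness -71
A: 28→39, due 43, lateness -4
F: 39→54, due 100, lateness -46
G: 54→71, due 64, lateness 7
C: 71→93, due 75, lateness 18
E: 93→117, due 88, lateness 29
Maximum = 29.

29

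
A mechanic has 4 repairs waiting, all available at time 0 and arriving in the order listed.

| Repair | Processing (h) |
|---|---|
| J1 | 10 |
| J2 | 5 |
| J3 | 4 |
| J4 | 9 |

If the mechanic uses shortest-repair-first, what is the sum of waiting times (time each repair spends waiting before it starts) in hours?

31

SPT (increasing processing time): J3 J2 J4 J1.
J3: waits 0, runs 0→4
J2: waits 4, runs 4→9
J4: waits 9, runs 9→18
J1: waits 18, runs 18→28
Sum = 0+4+9+18 = 31.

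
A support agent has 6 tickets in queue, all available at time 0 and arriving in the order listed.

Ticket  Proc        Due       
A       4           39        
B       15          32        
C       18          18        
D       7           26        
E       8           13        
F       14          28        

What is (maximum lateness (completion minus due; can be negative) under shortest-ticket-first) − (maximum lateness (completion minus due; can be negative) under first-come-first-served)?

SPT (increasing processing time): A D E F B C.
A: 0→4, due 39, lateness -35
D: 4→11, due 26, lateness -15
E: 11→19, due 13, lateness 6
F: 19→33, due 28, lateness 5
B: 33→48, due 32, lateness 16
C: 48→66, due 18, lateness 48
Maximum = 48.
FIFO (arrival order): A B C D E F.
A: 0→4, due 39, lateness -35
B: 4→19, due 32, lateness -13
C: 19→37, due 18, lateness 19
D: 37→44, due 26, lateness 18
E: 44→52, due 13, lateness 39
F: 52→66, due 28, lateness 38
Maximum = 39.
Difference = 48 − 39 = 9.

9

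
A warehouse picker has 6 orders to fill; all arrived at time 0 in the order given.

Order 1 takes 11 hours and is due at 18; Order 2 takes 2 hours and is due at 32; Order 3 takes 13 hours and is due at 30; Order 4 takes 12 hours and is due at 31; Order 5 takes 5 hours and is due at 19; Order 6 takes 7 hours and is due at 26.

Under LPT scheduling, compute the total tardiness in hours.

LPT (decreasing processing time): Order 3 Order 4 Order 1 Order 6 Order 5 Order 2.
Order 3: 0→13, due 30, tardiness 0
Order 4: 13→25, due 31, tardiness 0
Order 1: 25→36, due 18, tardiness 18
Order 6: 36→43, due 26, tardiness 17
Order 5: 43→48, due 19, tardiness 29
Order 2: 48→50, due 32, tardiness 18
Sum = 0+0+18+17+29+18 = 82.

82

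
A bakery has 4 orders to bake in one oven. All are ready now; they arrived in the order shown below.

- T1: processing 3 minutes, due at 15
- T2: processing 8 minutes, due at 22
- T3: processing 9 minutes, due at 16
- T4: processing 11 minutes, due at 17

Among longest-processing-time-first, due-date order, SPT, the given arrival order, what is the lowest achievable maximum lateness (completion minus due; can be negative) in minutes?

LPT (decreasing processing time): T4 T3 T2 T1.
T4: 0→11, due 17, lateness -6
T3: 11→20, due 16, lateness 4
T2: 20→28, due 22, lateness 6
T1: 28→31, due 15, lateness 16
Maximum = 16.
EDD (increasing due date): T1 T3 T4 T2.
T1: 0→3, due 15, lateness -12
T3: 3→12, due 16, lateness -4
T4: 12→23, due 17, lateness 6
T2: 23→31, due 22, lateness 9
Maximum = 9.
SPT (increasing processing time): T1 T2 T3 T4.
T1: 0→3, due 15, lateness -12
T2: 3→11, due 22, lateness -11
T3: 11→20, due 16, lateness 4
T4: 20→31, due 17, lateness 14
Maximum = 14.
FIFO (arrival order): T1 T2 T3 T4.
T1: 0→3, due 15, lateness -12
T2: 3→11, due 22, lateness -11
T3: 11→20, due 16, lateness 4
T4: 20→31, due 17, lateness 14
Maximum = 14.
LPT 16, EDD 9, SPT 14, FIFO 14 → minimum 9.

9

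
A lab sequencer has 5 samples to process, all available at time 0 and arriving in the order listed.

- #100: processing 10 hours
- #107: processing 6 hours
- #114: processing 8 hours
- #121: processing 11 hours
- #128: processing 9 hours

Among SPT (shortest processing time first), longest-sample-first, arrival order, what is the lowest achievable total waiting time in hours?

76

SPT (increasing processing time): #107 #114 #128 #100 #121.
#107: waits 0, runs 0→6
#114: waits 6, runs 6→14
#128: waits 14, runs 14→23
#100: waits 23, runs 23→33
#121: waits 33, runs 33→44
Sum = 0+6+14+23+33 = 76.
LPT (decreasing processing time): #121 #100 #128 #114 #107.
#121: waits 0, runs 0→11
#100: waits 11, runs 11→21
#128: waits 21, runs 21→30
#114: waits 30, runs 30→38
#107: waits 38, runs 38→44
Sum = 0+11+21+30+38 = 100.
FIFO (arrival order): #100 #107 #114 #121 #128.
#100: waits 0, runs 0→10
#107: waits 10, runs 10→16
#114: waits 16, runs 16→24
#121: waits 24, runs 24→35
#128: waits 35, runs 35→44
Sum = 0+10+16+24+35 = 85.
SPT 76, LPT 100, FIFO 85 → minimum 76.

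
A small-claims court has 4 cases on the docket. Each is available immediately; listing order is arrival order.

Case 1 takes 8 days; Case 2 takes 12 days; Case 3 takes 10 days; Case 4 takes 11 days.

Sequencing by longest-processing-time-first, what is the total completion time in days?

LPT (decreasing processing time): Case 2 Case 4 Case 3 Case 1.
Case 2: 0→12
Case 4: 12→23
Case 3: 23→33
Case 1: 33→41
Sum = 12+23+33+41 = 109.

109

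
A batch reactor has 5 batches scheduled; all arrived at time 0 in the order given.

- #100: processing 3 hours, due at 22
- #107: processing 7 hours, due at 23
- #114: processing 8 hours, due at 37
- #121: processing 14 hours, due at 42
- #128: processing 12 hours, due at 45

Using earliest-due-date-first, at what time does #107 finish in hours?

10

EDD (increasing due date): #100 #107 #114 #121 #128.
#100: 0→3
#107: 3→10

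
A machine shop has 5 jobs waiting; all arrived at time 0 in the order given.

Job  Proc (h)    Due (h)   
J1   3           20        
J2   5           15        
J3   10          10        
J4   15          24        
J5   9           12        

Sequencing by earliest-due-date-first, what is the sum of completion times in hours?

EDD (increasing due date): J3 J5 J2 J1 J4.
J3: 0→10
J5: 10→19
J2: 19→24
J1: 24→27
J4: 27→42
Sum = 10+19+24+27+42 = 122.

122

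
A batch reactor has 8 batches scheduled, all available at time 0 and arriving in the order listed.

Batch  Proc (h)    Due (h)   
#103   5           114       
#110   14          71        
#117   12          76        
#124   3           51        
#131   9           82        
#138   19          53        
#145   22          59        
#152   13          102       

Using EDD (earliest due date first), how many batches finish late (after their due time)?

0

EDD (increasing due date): #124 #138 #145 #110 #117 #131 #152 #103.
#124: 0→3, due 51, tardiness 0
#138: 3→22, due 53, tardiness 0
#145: 22→44, due 59, tardiness 0
#110: 44→58, due 71, tardiness 0
#117: 58→70, due 76, tardiness 0
#131: 70→79, due 82, tardiness 0
#152: 79→92, due 102, tardiness 0
#103: 92→97, due 114, tardiness 0
Late batches: 0.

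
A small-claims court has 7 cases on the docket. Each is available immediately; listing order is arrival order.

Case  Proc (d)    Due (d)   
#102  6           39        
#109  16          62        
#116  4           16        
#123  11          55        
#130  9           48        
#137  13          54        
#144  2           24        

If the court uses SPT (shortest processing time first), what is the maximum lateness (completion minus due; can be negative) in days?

-1

SPT (increasing processing time): #144 #116 #102 #130 #123 #137 #109.
#144: 0→2, due 24, lateness -22
#116: 2→6, due 16, lateness -10
#102: 6→12, due 39, lateness -27
#130: 12→21, due 48, lateness -27
#123: 21→32, due 55, lateness -23
#137: 32→45, due 54, lateness -9
#109: 45→61, due 62, lateness -1
Maximum = -1.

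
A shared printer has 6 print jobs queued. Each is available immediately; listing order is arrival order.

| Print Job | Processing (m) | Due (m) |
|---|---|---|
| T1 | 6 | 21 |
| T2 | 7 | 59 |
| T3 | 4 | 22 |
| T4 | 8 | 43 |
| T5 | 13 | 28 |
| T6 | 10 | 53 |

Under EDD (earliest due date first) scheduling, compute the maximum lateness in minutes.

-5

EDD (increasing due date): T1 T3 T5 T4 T6 T2.
T1: 0→6, due 21, lateness -15
T3: 6→10, due 22, lateness -12
T5: 10→23, due 28, lateness -5
T4: 23→31, due 43, lateness -12
T6: 31→41, due 53, lateness -12
T2: 41→48, due 59, lateness -11
Maximum = -5.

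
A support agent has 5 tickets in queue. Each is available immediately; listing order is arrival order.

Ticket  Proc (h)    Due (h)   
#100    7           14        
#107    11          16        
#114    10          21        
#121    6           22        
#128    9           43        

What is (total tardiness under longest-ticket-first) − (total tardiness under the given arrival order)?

23

LPT (decreasing processing time): #107 #114 #128 #100 #121.
#107: 0→11, due 16, tardiness 0
#114: 11→21, due 21, tardiness 0
#128: 21→30, due 43, tardiness 0
#100: 30→37, due 14, tardiness 23
#121: 37→43, due 22, tardiness 21
Sum = 0+0+0+23+21 = 44.
FIFO (arrival order): #100 #107 #114 #121 #128.
#100: 0→7, due 14, tardiness 0
#107: 7→18, due 16, tardiness 2
#114: 18→28, due 21, tardiness 7
#121: 28→34, due 22, tardiness 12
#128: 34→43, due 43, tardiness 0
Sum = 0+2+7+12+0 = 21.
Difference = 44 − 21 = 23.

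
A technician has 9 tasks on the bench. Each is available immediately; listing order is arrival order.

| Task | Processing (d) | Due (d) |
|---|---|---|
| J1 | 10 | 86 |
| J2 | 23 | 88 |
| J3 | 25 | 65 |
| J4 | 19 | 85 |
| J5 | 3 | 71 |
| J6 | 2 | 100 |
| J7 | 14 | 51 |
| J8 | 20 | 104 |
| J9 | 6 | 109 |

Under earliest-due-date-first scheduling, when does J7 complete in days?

14

EDD (increasing due date): J7 J3 J5 J4 J1 J2 J6 J8 J9.
J7: 0→14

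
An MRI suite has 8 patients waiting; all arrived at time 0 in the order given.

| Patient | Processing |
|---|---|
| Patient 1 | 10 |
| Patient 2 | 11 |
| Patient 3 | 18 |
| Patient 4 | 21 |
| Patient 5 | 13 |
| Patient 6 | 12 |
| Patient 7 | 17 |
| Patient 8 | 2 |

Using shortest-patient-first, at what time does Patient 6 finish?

SPT (increasing processing time): Patient 8 Patient 1 Patient 2 Patient 6 Patient 5 Patient 7 Patient 3 Patient 4.
Patient 8: 0→2
Patient 1: 2→12
Patient 2: 12→23
Patient 6: 23→35

35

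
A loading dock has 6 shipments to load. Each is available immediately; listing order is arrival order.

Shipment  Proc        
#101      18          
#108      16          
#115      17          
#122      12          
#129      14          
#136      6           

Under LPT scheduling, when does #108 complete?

LPT (decreasing processing time): #101 #115 #108 #129 #122 #136.
#101: 0→18
#115: 18→35
#108: 35→51

51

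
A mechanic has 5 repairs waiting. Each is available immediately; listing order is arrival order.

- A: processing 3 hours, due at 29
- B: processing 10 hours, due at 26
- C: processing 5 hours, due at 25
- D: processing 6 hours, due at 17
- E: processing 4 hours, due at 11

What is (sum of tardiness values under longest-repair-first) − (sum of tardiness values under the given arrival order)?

-10

LPT (decreasing processing time): B D C E A.
B: 0→10, due 26, tardiness 0
D: 10→16, due 17, tardiness 0
C: 16→21, due 25, tardiness 0
E: 21→25, due 11, tardiness 14
A: 25→28, due 29, tardiness 0
Sum = 0+0+0+14+0 = 14.
FIFO (arrival order): A B C D E.
A: 0→3, due 29, tardiness 0
B: 3→13, due 26, tardiness 0
C: 13→18, due 25, tardiness 0
D: 18→24, due 17, tardiness 7
E: 24→28, due 11, tardiness 17
Sum = 0+0+0+7+17 = 24.
Difference = 14 − 24 = -10.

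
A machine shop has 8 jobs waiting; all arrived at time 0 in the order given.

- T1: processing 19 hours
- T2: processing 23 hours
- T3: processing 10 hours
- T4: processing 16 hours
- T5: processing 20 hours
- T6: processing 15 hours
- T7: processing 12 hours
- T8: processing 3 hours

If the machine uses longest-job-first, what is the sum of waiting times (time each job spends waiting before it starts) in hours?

LPT (decreasing processing time): T2 T5 T1 T4 T6 T7 T3 T8.
T2: waits 0, runs 0→23
T5: waits 23, runs 23→43
T1: waits 43, runs 43→62
T4: waits 62, runs 62→78
T6: waits 78, runs 78→93
T7: waits 93, runs 93→105
T3: waits 105, runs 105→115
T8: waits 115, runs 115→118
Sum = 0+23+43+62+78+93+105+115 = 519.

519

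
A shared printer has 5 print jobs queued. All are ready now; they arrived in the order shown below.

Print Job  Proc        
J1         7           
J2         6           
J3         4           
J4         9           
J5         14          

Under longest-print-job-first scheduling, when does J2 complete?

LPT (decreasing processing time): J5 J4 J1 J2 J3.
J5: 0→14
J4: 14→23
J1: 23→30
J2: 30→36

36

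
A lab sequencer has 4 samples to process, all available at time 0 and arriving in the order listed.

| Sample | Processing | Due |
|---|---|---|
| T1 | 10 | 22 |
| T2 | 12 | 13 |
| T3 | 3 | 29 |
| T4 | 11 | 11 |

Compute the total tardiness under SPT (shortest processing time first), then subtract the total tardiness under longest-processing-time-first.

SPT (increasing processing time): T3 T1 T4 T2.
T3: 0→3, due 29, tardiness 0
T1: 3→13, due 22, tardiness 0
T4: 13→24, due 11, tardiness 13
T2: 24→36, due 13, tardiness 23
Sum = 0+0+13+23 = 36.
LPT (decreasing processing time): T2 T4 T1 T3.
T2: 0→12, due 13, tardiness 0
T4: 12→23, due 11, tardiness 12
T1: 23→33, due 22, tardiness 11
T3: 33→36, due 29, tardiness 7
Sum = 0+12+11+7 = 30.
Difference = 36 − 30 = 6.

6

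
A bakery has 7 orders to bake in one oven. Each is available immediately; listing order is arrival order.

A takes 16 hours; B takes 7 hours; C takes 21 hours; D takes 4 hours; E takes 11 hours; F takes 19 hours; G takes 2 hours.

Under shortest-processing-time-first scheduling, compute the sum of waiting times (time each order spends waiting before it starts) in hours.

SPT (increasing processing time): G D B E A F C.
G: waits 0, runs 0→2
D: waits 2, runs 2→6
B: waits 6, runs 6→13
E: waits 13, runs 13→24
A: waits 24, runs 24→40
F: waits 40, runs 40→59
C: waits 59, runs 59→80
Sum = 0+2+6+13+24+40+59 = 144.

144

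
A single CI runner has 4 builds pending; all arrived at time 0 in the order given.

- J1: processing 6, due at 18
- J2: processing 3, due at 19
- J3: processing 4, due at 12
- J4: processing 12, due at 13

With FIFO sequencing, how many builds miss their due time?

2

FIFO (arrival order): J1 J2 J3 J4.
J1: 0→6, due 18, tardiness 0
J2: 6→9, due 19, tardiness 0
J3: 9→13, due 12, tardiness 1
J4: 13→25, due 13, tardiness 12
Late builds: 2.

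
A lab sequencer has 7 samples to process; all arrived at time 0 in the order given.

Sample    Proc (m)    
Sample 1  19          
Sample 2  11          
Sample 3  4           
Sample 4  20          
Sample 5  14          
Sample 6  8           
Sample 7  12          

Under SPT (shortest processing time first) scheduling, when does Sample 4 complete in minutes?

SPT (increasing processing time): Sample 3 Sample 6 Sample 2 Sample 7 Sample 5 Sample 1 Sample 4.
Sample 3: 0→4
Sample 6: 4→12
Sample 2: 12→23
Sample 7: 23→35
Sample 5: 35→49
Sample 1: 49→68
Sample 4: 68→88

88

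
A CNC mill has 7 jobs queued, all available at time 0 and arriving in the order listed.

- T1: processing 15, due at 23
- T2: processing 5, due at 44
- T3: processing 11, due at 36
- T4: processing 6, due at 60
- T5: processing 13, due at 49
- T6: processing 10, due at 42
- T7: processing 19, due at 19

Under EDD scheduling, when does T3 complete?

EDD (increasing due date): T7 T1 T3 T6 T2 T5 T4.
T7: 0→19
T1: 19→34
T3: 34→45

45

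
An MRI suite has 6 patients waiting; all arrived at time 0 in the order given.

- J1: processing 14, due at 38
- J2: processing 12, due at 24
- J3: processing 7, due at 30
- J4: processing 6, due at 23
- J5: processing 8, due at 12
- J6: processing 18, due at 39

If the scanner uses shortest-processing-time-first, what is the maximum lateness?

SPT (increasing processing time): J4 J3 J5 J2 J1 J6.
J4: 0→6, due 23, lateness -17
J3: 6→13, due 30, lateness -17
J5: 13→21, due 12, lateness 9
J2: 21→33, due 24, lateness 9
J1: 33→47, due 38, lateness 9
J6: 47→65, due 39, lateness 26
Maximum = 26.

26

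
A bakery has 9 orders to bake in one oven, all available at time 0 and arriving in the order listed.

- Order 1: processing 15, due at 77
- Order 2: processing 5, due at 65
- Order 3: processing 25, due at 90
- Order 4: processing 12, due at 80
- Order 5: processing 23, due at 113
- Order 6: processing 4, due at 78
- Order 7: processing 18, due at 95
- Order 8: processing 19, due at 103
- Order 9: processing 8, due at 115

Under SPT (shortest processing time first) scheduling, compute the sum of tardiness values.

SPT (increasing processing time): Order 6 Order 2 Order 9 Order 4 Order 1 Order 7 Order 8 Order 5 Order 3.
Order 6: 0→4, due 78, tardiness 0
Order 2: 4→9, due 65, tardiness 0
Order 9: 9→17, due 115, tardiness 0
Order 4: 17→29, due 80, tardiness 0
Order 1: 29→44, due 77, tardiness 0
Order 7: 44→62, due 95, tardiness 0
Order 8: 62→81, due 103, tardiness 0
Order 5: 81→104, due 113, tardiness 0
Order 3: 104→129, due 90, tardiness 39
Sum = 0+0+0+0+0+0+0+0+39 = 39.

39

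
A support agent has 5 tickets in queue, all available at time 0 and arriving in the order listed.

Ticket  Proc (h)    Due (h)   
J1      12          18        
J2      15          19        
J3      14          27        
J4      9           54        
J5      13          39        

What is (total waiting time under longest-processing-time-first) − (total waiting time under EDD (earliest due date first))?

LPT (decreasing processing time): J2 J3 J5 J1 J4.
J2: waits 0, runs 0→15
J3: waits 15, runs 15→29
J5: waits 29, runs 29→42
J1: waits 42, runs 42→54
J4: waits 54, runs 54→63
Sum = 0+15+29+42+54 = 140.
EDD (increasing due date): J1 J2 J3 J5 J4.
J1: waits 0, runs 0→12
J2: waits 12, runs 12→27
J3: waits 27, runs 27→41
J5: waits 41, runs 41→54
J4: waits 54, runs 54→63
Sum = 0+12+27+41+54 = 134.
Difference = 140 − 134 = 6.

6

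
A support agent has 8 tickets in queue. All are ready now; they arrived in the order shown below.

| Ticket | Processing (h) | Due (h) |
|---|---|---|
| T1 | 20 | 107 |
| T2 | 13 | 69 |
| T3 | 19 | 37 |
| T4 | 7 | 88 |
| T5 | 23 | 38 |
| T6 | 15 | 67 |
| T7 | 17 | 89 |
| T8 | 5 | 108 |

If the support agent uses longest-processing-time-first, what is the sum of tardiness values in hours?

127

LPT (decreasing processing time): T5 T1 T3 T7 T6 T2 T4 T8.
T5: 0→23, due 38, tardiness 0
T1: 23→43, due 107, tardiness 0
T3: 43→62, due 37, tardiness 25
T7: 62→79, due 89, tardiness 0
T6: 79→94, due 67, tardiness 27
T2: 94→107, due 69, tardiness 38
T4: 107→114, due 88, tardiness 26
T8: 114→119, due 108, tardiness 11
Sum = 0+0+25+0+27+38+26+11 = 127.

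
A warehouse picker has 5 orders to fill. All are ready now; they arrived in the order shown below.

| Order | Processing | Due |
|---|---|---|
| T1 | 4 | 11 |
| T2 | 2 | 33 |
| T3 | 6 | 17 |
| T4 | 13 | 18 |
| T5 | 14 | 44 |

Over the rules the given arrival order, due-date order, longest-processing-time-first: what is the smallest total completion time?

86

FIFO (arrival order): T1 T2 T3 T4 T5.
T1: 0→4
T2: 4→6
T3: 6→12
T4: 12→25
T5: 25→39
Sum = 4+6+12+25+39 = 86.
EDD (increasing due date): T1 T3 T4 T2 T5.
T1: 0→4
T3: 4→10
T4: 10→23
T2: 23→25
T5: 25→39
Sum = 4+10+23+25+39 = 101.
LPT (decreasing processing time): T5 T4 T3 T1 T2.
T5: 0→14
T4: 14→27
T3: 27→33
T1: 33→37
T2: 37→39
Sum = 14+27+33+37+39 = 150.
FIFO 86, EDD 101, LPT 150 → minimum 86.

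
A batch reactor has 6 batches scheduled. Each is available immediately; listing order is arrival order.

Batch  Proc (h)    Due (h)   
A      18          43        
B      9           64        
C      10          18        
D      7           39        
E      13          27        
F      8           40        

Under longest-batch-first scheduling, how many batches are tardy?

LPT (decreasing processing time): A E C B F D.
A: 0→18, due 43, tardiness 0
E: 18→31, due 27, tardiness 4
C: 31→41, due 18, tardiness 23
B: 41→50, due 64, tardiness 0
F: 50→58, due 40, tardiness 18
D: 58→65, due 39, tardiness 26
Late batches: 4.

4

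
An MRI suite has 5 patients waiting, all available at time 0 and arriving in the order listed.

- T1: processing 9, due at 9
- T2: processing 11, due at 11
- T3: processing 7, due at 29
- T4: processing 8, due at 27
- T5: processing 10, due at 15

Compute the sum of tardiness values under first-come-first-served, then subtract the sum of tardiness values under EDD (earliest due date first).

FIFO (arrival order): T1 T2 T3 T4 T5.
T1: 0→9, due 9, tardiness 0
T2: 9→20, due 11, tardiness 9
T3: 20→27, due 29, tardiness 0
T4: 27→35, due 27, tardiness 8
T5: 35→45, due 15, tardiness 30
Sum = 0+9+0+8+30 = 47.
EDD (increasing due date): T1 T2 T5 T4 T3.
T1: 0→9, due 9, tardiness 0
T2: 9→20, due 11, tardiness 9
T5: 20→30, due 15, tardiness 15
T4: 30→38, due 27, tardiness 11
T3: 38→45, due 29, tardiness 16
Sum = 0+9+15+11+16 = 51.
Difference = 47 − 51 = -4.

-4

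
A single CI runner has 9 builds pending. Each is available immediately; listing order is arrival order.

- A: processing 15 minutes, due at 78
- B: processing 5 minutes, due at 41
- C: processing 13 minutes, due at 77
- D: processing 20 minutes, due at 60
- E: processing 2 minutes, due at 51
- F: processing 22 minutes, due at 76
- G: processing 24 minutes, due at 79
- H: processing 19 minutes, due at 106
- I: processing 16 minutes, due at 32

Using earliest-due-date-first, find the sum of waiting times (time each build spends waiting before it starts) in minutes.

EDD (increasing due date): I B E D F C A G H.
I: waits 0, runs 0→16
B: waits 16, runs 16→21
E: waits 21, runs 21→23
D: waits 23, runs 23→43
F: waits 43, runs 43→65
C: waits 65, runs 65→78
A: waits 78, runs 78→93
G: waits 93, runs 93→117
H: waits 117, runs 117→136
Sum = 0+16+21+23+43+65+78+93+117 = 456.

456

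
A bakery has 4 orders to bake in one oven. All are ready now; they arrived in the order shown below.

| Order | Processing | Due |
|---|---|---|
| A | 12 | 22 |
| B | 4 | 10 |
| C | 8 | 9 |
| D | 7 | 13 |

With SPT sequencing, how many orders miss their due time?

SPT (increasing processing time): B D C A.
B: 0→4, due 10, tardiness 0
D: 4→11, due 13, tardiness 0
C: 11→19, due 9, tardiness 10
A: 19→31, due 22, tardiness 9
Late orders: 2.

2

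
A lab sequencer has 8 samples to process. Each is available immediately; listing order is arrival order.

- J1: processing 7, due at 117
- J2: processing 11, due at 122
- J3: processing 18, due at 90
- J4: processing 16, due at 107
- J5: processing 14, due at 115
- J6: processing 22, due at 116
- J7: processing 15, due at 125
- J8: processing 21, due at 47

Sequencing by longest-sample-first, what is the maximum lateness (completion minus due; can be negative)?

LPT (decreasing processing time): J6 J8 J3 J4 J7 J5 J2 J1.
J6: 0→22, due 116, lateness -94
J8: 22→43, due 47, lateness -4
J3: 43→61, due 90, lateness -29
J4: 61→77, due 107, lateness -30
J7: 77→92, due 125, lateness -33
J5: 92→106, due 115, lateness -9
J2: 106→117, due 122, lateness -5
J1: 117→124, due 117, lateness 7
Maximum = 7.

7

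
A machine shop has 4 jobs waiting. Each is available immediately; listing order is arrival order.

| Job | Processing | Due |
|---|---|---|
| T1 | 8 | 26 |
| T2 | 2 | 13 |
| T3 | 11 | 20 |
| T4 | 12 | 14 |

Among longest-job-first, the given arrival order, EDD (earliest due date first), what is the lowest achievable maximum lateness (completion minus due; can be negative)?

7

LPT (decreasing processing time): T4 T3 T1 T2.
T4: 0→12, due 14, lateness -2
T3: 12→23, due 20, lateness 3
T1: 23→31, due 26, lateness 5
T2: 31→33, due 13, lateness 20
Maximum = 20.
FIFO (arrival order): T1 T2 T3 T4.
T1: 0→8, due 26, lateness -18
T2: 8→10, due 13, lateness -3
T3: 10→21, due 20, lateness 1
T4: 21→33, due 14, lateness 19
Maximum = 19.
EDD (increasing due date): T2 T4 T3 T1.
T2: 0→2, due 13, lateness -11
T4: 2→14, due 14, lateness 0
T3: 14→25, due 20, lateness 5
T1: 25→33, due 26, lateness 7
Maximum = 7.
LPT 20, FIFO 19, EDD 7 → minimum 7.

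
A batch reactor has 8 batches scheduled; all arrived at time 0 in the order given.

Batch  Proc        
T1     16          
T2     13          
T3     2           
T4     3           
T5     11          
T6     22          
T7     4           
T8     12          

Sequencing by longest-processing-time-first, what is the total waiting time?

LPT (decreasing processing time): T6 T1 T2 T8 T5 T7 T4 T3.
T6: waits 0, runs 0→22
T1: waits 22, runs 22→38
T2: waits 38, runs 38→51
T8: waits 51, runs 51→63
T5: waits 63, runs 63→74
T7: waits 74, runs 74→78
T4: waits 78, runs 78→81
T3: waits 81, runs 81→83
Sum = 0+22+38+51+63+74+78+81 = 407.

407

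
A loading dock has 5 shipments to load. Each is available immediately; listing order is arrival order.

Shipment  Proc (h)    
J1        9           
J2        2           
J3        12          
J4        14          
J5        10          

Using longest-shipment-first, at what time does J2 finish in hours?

LPT (decreasing processing time): J4 J3 J5 J1 J2.
J4: 0→14
J3: 14→26
J5: 26→36
J1: 36→45
J2: 45→47

47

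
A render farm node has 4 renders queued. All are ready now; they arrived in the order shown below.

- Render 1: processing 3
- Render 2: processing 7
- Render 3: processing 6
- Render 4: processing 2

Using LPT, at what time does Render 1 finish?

16

LPT (decreasing processing time): Render 2 Render 3 Render 1 Render 4.
Render 2: 0→7
Render 3: 7→13
Render 1: 13→16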